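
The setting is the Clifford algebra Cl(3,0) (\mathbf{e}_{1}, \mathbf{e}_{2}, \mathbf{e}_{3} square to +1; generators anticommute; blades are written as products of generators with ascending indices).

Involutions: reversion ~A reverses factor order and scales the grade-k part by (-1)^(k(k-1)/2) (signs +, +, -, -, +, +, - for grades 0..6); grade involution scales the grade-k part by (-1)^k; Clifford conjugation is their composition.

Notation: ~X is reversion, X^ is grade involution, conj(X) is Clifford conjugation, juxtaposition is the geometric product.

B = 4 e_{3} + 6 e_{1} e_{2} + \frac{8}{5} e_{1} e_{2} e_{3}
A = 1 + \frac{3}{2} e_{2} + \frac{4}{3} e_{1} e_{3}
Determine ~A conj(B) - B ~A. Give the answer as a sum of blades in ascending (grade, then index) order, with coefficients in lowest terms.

first term: \frac{43}{3} e_{1} - \frac{32}{15} e_{2} - 4 e_{3} - 6 e_{1} e_{2} - \frac{12}{5} e_{1} e_{3} + 2 e_{2} e_{3} + \frac{8}{5} e_{1} e_{2} e_{3}
second term: \frac{43}{3} e_{1} - \frac{32}{15} e_{2} + 4 e_{3} + 6 e_{1} e_{2} - \frac{12}{5} e_{1} e_{3} + 2 e_{2} e_{3} + \frac{8}{5} e_{1} e_{2} e_{3}
Answer: -8 e_{3} - 12 e_{1} e_{2}


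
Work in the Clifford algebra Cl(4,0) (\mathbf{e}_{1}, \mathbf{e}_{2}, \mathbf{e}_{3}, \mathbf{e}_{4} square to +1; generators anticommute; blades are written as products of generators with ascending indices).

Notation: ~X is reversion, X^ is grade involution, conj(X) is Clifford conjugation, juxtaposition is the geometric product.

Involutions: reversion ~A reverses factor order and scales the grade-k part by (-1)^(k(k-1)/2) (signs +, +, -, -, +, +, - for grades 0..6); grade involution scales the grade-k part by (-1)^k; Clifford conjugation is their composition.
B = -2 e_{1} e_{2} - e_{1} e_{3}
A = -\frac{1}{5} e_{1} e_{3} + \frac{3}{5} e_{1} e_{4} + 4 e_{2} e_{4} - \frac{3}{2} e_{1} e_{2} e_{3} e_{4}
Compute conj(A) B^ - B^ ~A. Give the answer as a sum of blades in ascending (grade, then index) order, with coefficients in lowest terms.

first term: \frac{1}{5} - 8 e_{1} e_{4} - \frac{2}{5} e_{2} e_{3} + \frac{27}{10} e_{2} e_{4} - \frac{12}{5} e_{3} e_{4} - 4 e_{1} e_{2} e_{3} e_{4}
second term: \frac{1}{5} + 8 e_{1} e_{4} + \frac{2}{5} e_{2} e_{3} + \frac{3}{10} e_{2} e_{4} - \frac{18}{5} e_{3} e_{4} - 4 e_{1} e_{2} e_{3} e_{4}
Answer: -16 e_{1} e_{4} - \frac{4}{5} e_{2} e_{3} + \frac{12}{5} e_{2} e_{4} + \frac{6}{5} e_{3} e_{4}


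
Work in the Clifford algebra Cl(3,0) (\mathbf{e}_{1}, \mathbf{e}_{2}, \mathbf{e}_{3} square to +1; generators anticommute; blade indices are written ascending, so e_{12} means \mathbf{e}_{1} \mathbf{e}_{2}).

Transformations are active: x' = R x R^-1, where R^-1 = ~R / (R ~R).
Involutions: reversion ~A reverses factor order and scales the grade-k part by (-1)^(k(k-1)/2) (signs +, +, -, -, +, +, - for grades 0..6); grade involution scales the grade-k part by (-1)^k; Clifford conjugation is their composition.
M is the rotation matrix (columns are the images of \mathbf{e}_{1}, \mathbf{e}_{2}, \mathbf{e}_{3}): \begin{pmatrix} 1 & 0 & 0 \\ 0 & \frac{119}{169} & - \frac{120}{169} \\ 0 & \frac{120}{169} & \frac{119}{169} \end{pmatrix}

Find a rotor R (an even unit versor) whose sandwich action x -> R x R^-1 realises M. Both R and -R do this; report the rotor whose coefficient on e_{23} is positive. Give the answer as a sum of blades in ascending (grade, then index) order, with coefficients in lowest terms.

Method: write R = a + b12*e_{12} + b13*e_{13} + b23*e_{23} with a^2 + b12^2 + b13^2 + b23^2 = 1 (so R^-1 = ~R). Expanding the columns R e_j ~R gives tr M = 4a^2 - 1 and, from the antisymmetric part, M21 - M12 = -4a*b12, M13 - M31 = 4a*b13, M32 - M23 = -4a*b23.
Here tr M = \frac{407}{169}, so a^2 = (1 + tr M)/4 = \frac{144}{169} and a = ±\frac{12}{13}. Taking a = \frac{12}{13}: M21 - M12 = 0, M13 - M31 = 0, M32 - M23 = \frac{240}{169}, giving b12 = 0, b13 = 0, b23 = -\frac{5}{13}, i.e. R = \frac{12}{13} - \frac{5}{13} e_{23}.
Its e_{23} coefficient is negative, so report the other preimage -R.
Answer: -\frac{12}{13} + \frac{5}{13} e_{23}. Uniqueness: Spin(3) -> SO(3) maps R and -R to the same rotation of trace \frac{407}{169}; fixing the sign of the e_{23} coefficient removes the ambiguity.


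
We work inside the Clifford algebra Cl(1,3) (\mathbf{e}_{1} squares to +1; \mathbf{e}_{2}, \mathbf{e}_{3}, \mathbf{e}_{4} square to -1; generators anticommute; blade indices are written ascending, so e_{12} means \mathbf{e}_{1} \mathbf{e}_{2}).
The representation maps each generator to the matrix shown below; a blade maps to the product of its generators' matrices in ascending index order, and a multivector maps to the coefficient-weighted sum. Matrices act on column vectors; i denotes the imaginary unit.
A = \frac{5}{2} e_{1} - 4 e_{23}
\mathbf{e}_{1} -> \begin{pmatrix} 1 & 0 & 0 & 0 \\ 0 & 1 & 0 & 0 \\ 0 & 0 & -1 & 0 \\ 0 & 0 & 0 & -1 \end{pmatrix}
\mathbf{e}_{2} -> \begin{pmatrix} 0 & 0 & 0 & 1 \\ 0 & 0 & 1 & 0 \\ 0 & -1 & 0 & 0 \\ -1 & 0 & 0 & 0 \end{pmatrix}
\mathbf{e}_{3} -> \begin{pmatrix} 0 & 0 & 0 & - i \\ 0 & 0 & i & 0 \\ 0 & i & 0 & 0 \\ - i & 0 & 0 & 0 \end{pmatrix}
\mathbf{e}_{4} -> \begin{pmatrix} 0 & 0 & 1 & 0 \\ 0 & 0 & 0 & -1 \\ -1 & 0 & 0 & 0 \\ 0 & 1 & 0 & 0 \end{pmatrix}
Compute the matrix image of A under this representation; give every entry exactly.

Bivector images (products of the table entries): rho(e_{23}) = rho(\mathbf{e}_{2})rho(\mathbf{e}_{3}) = \begin{pmatrix} - i & 0 & 0 & 0 \\ 0 & i & 0 & 0 \\ 0 & 0 & - i & 0 \\ 0 & 0 & 0 & i \end{pmatrix}.
M = (\frac{5}{2})*rho(e_{1}) + (-4)*rho(e_{23}), summed entrywise:
Answer: \begin{pmatrix} \frac{5}{2} + 4 i & 0 & 0 & 0 \\ 0 & \frac{5}{2} - 4 i & 0 & 0 \\ 0 & 0 & - \frac{5}{2} + 4 i & 0 \\ 0 & 0 & 0 & - \frac{5}{2} - 4 i \end{pmatrix}


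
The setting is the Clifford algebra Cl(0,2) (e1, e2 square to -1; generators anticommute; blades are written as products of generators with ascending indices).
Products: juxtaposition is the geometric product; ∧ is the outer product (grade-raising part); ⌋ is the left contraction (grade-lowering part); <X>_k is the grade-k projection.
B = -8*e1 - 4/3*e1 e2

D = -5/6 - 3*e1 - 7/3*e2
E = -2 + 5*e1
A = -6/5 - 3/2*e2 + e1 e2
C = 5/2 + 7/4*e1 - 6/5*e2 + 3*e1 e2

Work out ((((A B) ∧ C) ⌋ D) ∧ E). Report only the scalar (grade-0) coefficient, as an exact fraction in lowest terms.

step 1: 4/3 + 58/5*e1 - 8*e2 - 52/5*e1 e2
step 2: 10/3 + 94/3*e1 - 108/5*e2 - 548/25*e1 e2
step 3: 1837/45 - 10*e1 - 70/9*e2
step 4: -3674/45 + 2017/9*e1 + 140/9*e2 + 350/9*e1 e2
Answer: -3674/45


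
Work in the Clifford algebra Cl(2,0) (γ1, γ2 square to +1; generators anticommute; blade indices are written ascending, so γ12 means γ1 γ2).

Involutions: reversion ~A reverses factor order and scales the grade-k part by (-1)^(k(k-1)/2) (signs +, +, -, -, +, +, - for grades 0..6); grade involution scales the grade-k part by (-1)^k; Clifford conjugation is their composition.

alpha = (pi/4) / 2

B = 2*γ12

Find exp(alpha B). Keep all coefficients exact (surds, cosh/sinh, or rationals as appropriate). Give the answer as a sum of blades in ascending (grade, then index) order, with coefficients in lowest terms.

B^2 = (2)^2*(γ12)^2 = 4*(-1) = -4 (a basis 2-blade squares to minus the product of its generators' squares).
B^2 = -4 — since the square is negative, the closed form is circular: l = 2, alpha*l = pi/4, so exp(alpha B) = cos(pi/4) + (sin(pi/4)/2)*B = sqrt(2)/2 + (sqrt(2)/4)*B.
Answer: sqrt(2)/2 + sqrt(2)/2*γ12


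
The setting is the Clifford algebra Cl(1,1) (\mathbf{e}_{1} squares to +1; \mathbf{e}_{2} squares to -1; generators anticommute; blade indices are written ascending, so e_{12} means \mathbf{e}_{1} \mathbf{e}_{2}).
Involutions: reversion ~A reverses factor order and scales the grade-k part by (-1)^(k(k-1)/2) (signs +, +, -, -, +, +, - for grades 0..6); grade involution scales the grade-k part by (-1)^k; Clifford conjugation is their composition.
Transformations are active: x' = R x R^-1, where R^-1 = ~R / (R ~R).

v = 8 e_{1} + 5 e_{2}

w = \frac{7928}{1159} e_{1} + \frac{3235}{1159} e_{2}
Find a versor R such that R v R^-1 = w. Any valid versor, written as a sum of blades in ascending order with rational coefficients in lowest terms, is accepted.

Reasoning: v^2 = w^2 = 39 since conjugation preserves the quadratic form; R = v + w = \frac{17200}{1159} e_{1} + \frac{9030}{1159} e_{2} is then valid when invertible, keeping its own part and reversing (v - w)/2.
Answer: \frac{17200}{1159} e_{1} + \frac{9030}{1159} e_{2}


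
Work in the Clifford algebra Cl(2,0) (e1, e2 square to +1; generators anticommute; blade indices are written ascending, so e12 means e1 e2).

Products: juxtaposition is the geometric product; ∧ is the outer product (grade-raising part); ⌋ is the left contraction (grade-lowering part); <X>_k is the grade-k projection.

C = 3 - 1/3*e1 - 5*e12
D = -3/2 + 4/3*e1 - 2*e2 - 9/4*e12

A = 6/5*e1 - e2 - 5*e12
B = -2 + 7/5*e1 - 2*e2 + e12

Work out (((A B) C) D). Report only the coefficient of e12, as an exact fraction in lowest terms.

step 1: 217/25 + 43/5*e1 + 51/5*e2 + 9*e12
step 2: 5113/75 + 5543/75*e1 - 47/5*e2 - 13*e12
step 3: -12751/900 - 13601/900*e1 - 81361/300*e2 - 26917/100*e12
Answer: -26917/100


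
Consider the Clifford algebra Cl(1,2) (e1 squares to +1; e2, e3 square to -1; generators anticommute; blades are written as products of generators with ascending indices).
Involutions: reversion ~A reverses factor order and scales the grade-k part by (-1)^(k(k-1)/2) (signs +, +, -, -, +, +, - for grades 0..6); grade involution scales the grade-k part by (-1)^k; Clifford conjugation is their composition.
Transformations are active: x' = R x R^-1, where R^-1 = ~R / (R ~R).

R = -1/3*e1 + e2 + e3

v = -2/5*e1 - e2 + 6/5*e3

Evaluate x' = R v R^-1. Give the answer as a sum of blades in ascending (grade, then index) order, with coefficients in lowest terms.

~R = -1/3*e1 + e2 + e3, and R ~R = -17/9, so R^-1 = ~R / (-17/9).
R v = -1/15 + 11/15*e1 e2 + 11/5*e2 e3
Answer: 32/85*e1 + 91/85*e2 - 96/85*e3


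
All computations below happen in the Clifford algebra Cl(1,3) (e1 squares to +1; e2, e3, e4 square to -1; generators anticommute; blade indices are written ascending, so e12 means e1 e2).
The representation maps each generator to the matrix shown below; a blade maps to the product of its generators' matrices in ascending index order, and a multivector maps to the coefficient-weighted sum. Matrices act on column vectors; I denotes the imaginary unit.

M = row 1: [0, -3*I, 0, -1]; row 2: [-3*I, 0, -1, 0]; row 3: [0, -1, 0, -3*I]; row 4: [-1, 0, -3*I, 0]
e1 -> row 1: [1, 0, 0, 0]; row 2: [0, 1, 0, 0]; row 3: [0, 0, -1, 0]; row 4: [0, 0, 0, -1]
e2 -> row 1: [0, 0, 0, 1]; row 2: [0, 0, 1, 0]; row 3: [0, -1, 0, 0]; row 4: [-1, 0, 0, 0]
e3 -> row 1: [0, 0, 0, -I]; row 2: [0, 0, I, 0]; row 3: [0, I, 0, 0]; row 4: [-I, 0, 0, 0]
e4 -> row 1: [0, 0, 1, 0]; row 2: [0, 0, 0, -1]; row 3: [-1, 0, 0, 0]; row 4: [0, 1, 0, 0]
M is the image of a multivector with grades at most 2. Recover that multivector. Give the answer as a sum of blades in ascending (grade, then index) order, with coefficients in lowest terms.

Method: the blade images are trace-orthogonal — tr(rho(e_A) rho(e_B)^-1) = 4 if A = B and 0 otherwise — and rho(e_A)^-1 = (e_A)^2 * rho(e_A) with (e_A)^2 = +1 or -1, so the coefficient of e_A in the preimage is (e_A)^2 * tr(M rho(e_A))/4.
Nonzero projections over blades of grade <= 2: e12: (e12)^2 = +1, tr(M rho(e12)) = -4, coefficient -1; e34: (e34)^2 = -1, tr(M rho(e34)) = -12, coefficient 3. Every other blade of grade <= 2 projects to 0.
Answer: -e12 + 3*e34


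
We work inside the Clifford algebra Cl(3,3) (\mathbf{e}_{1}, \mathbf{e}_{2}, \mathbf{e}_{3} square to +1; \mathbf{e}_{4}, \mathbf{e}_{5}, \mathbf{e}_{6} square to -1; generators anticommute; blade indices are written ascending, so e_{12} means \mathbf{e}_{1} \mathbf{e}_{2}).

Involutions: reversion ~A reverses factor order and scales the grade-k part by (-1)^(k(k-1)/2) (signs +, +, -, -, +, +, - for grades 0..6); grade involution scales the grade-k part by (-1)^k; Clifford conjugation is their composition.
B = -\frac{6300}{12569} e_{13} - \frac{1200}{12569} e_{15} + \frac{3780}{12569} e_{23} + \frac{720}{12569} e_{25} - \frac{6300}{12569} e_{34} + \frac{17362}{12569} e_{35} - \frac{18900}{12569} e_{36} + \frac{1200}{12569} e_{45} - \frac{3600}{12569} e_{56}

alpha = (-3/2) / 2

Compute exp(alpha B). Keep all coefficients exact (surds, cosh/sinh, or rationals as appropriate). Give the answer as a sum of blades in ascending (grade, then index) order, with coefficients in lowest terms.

B^2 term by term: the squares give (-\frac{6300}{12569})^2*(e_{13})^2 + (-\frac{1200}{12569})^2*(e_{15})^2 + (\frac{3780}{12569})^2*(e_{23})^2 + (\frac{720}{12569})^2*(e_{25})^2 + (-\frac{6300}{12569})^2*(e_{34})^2 + (\frac{17362}{12569})^2*(e_{35})^2 + (-\frac{18900}{12569})^2*(e_{36})^2 + (\frac{1200}{12569})^2*(e_{45})^2 + (-\frac{3600}{12569})^2*(e_{56})^2 = \frac{39690000}{157979761}*(-1) + \frac{1440000}{157979761}*(+1) + \frac{14288400}{157979761}*(-1) + \frac{518400}{157979761}*(+1) + \frac{39690000}{157979761}*(+1) + \frac{301439044}{157979761}*(+1) + \frac{357210000}{157979761}*(+1) + \frac{1440000}{157979761}*(-1) + \frac{12960000}{157979761}*(-1) = 4 (each basis 2-blade squares to minus the product of its generators' squares); cross terms between blades sharing an index anticommute and cancel; the commuting (index-disjoint) pairs give grade-4 terms 2*c*c'*(blade product), which cancel blade by blade — e_{1235}: \frac{9072000}{157979761} - \frac{9072000}{157979761} = 0; e_{1345}: -\frac{15120000}{157979761} + \frac{15120000}{157979761} = 0; e_{1356}: \frac{45360000}{157979761} - \frac{45360000}{157979761} = 0; e_{2345}: \frac{9072000}{157979761} - \frac{9072000}{157979761} = 0; e_{2356}: -\frac{27216000}{157979761} + \frac{27216000}{157979761} = 0; e_{3456}: \frac{45360000}{157979761} - \frac{45360000}{157979761} = 0 — confirming B is simple. So B^2 = 4.
B^2 = 4 — the positive square puts this in the hyperbolic regime; l = 2, alpha*l = - \frac{3}{2}, so exp(alpha B) = cosh(- \frac{3}{2}) + (sinh(- \frac{3}{2})/2)*B = \cosh{\left(\frac{3}{2} \right)} + (- \frac{\sinh{\left(\frac{3}{2} \right)}}{2})*B.
Answer: \cosh{\left(\frac{3}{2} \right)} + \frac{3150 \sinh{\left(\frac{3}{2} \right)}}{12569} e_{13} + \frac{600 \sinh{\left(\frac{3}{2} \right)}}{12569} e_{15} - \frac{1890 \sinh{\left(\frac{3}{2} \right)}}{12569} e_{23} - \frac{360 \sinh{\left(\frac{3}{2} \right)}}{12569} e_{25} + \frac{3150 \sinh{\left(\frac{3}{2} \right)}}{12569} e_{34} - \frac{8681 \sinh{\left(\frac{3}{2} \right)}}{12569} e_{35} + \frac{9450 \sinh{\left(\frac{3}{2} \right)}}{12569} e_{36} - \frac{600 \sinh{\left(\frac{3}{2} \right)}}{12569} e_{45} + \frac{1800 \sinh{\left(\frac{3}{2} \right)}}{12569} e_{56}


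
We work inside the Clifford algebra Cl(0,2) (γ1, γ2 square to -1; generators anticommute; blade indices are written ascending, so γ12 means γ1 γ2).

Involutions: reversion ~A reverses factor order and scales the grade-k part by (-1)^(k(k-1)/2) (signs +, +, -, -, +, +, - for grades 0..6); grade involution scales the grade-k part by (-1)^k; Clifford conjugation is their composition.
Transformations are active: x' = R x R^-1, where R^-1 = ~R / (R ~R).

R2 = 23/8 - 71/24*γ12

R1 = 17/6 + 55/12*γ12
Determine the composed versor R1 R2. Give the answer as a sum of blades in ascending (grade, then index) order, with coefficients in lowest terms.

Distribute over the terms of R1 (each basis-blade product reordered to ascending indices, repeated generators contracted through their squares):
(17/6) R2 = 391/48 - 1207/144*γ12
(55/12*γ12) R2 = 3905/288 + 1265/96*γ12
Summing the partial products and collecting blades:
Answer: 6251/288 + 1381/288*γ12


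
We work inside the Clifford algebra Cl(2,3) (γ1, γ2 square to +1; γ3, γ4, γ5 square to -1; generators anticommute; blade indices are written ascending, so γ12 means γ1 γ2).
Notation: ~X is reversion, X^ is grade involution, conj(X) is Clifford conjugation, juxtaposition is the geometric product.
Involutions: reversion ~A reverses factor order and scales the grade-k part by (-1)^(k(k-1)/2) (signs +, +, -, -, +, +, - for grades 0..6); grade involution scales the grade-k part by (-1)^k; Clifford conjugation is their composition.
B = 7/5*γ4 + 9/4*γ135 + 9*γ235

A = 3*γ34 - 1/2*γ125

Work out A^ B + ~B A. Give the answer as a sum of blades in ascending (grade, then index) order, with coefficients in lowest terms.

first term: -21/5*γ3 - 9/2*γ13 + 9/8*γ23 + 27/4*γ145 + 27*γ245 - 7/10*γ1245
second term: 21/5*γ3 + 9/2*γ13 - 9/8*γ23 + 27/4*γ145 + 27*γ245 - 7/10*γ1245
Answer: 27/2*γ145 + 54*γ245 - 7/5*γ1245


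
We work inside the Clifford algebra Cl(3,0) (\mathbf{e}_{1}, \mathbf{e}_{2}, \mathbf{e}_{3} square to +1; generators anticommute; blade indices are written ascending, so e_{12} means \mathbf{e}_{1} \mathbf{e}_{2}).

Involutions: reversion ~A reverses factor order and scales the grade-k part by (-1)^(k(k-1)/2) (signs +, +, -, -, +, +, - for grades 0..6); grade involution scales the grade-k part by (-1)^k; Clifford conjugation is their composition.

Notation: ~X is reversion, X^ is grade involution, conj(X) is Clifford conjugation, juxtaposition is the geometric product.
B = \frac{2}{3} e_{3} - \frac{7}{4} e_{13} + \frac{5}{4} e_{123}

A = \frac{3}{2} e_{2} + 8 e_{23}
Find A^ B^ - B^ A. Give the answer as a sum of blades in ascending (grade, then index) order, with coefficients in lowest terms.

first term: 10 e_{1} - \frac{16}{3} e_{2} - 14 e_{12} - \frac{15}{8} e_{13} + e_{23} - \frac{21}{8} e_{123}
second term: 10 e_{1} + \frac{16}{3} e_{2} + 14 e_{12} + \frac{15}{8} e_{13} + e_{23} + \frac{21}{8} e_{123}
Answer: -\frac{32}{3} e_{2} - 28 e_{12} - \frac{15}{4} e_{13} - \frac{21}{4} e_{123}


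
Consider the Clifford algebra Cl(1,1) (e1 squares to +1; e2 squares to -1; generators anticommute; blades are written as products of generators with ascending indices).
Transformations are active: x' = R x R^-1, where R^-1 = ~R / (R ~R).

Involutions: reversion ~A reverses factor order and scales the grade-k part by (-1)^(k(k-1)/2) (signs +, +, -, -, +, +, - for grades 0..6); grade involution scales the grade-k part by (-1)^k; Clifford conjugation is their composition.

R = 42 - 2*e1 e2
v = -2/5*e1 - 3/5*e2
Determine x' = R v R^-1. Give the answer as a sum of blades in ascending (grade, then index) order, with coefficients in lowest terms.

~R = 42 + 2*e1 e2, and R ~R = 1760, so R^-1 = ~R / (1760).
R v = -18*e1 - 26*e2
Answer: -101/220*e1 - 141/220*e2


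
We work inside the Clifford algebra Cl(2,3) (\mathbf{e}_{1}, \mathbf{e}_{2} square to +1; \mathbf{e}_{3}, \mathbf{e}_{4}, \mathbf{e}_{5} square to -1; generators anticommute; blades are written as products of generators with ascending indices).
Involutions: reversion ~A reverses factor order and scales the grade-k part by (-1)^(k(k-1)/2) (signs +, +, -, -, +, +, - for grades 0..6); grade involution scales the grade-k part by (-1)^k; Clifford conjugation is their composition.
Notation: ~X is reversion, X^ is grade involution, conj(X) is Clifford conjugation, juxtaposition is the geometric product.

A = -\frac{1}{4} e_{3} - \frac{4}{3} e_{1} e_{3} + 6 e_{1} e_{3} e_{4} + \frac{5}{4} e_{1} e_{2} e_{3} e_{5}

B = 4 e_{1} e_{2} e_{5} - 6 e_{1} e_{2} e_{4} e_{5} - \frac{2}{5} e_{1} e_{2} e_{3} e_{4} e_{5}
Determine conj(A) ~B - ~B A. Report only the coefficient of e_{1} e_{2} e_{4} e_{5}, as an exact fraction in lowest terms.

first term: -5 e_{3} + \frac{1}{2} e_{4} + \frac{12}{5} e_{2} e_{5} + \frac{15}{2} e_{3} e_{4} + \frac{92}{3} e_{2} e_{3} e_{5} + \frac{8}{15} e_{2} e_{4} e_{5} - e_{1} e_{2} e_{3} e_{5} + \frac{1}{10} e_{1} e_{2} e_{4} e_{5} - 32 e_{2} e_{3} e_{4} e_{5} - \frac{3}{2} e_{1} e_{2} e_{3} e_{4} e_{5}
second term: 5 e_{3} + \frac{1}{2} e_{4} + \frac{12}{5} e_{2} e_{5} - \frac{15}{2} e_{3} e_{4} + \frac{92}{3} e_{2} e_{3} e_{5} - \frac{8}{15} e_{2} e_{4} e_{5} - e_{1} e_{2} e_{3} e_{5} - \frac{1}{10} e_{1} e_{2} e_{4} e_{5} - 32 e_{2} e_{3} e_{4} e_{5} + \frac{3}{2} e_{1} e_{2} e_{3} e_{4} e_{5}
Answer: \frac{1}{5}


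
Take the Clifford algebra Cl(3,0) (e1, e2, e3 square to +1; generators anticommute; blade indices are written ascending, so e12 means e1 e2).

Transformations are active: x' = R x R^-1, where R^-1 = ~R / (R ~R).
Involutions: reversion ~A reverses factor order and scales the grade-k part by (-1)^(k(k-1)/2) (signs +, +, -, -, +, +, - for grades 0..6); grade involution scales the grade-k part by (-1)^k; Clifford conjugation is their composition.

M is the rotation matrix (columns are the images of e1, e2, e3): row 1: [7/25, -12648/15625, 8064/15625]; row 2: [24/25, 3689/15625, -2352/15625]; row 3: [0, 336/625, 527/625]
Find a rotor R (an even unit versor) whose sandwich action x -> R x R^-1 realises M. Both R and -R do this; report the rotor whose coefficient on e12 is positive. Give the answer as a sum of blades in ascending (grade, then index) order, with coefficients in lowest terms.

Method: write R = a + b12*e12 + b13*e13 + b23*e23 with a^2 + b12^2 + b13^2 + b23^2 = 1 (so R^-1 = ~R). Expanding the columns R e_j ~R gives tr M = 4a^2 - 1 and, from the antisymmetric part, M21 - M12 = -4a*b12, M13 - M31 = 4a*b13, M32 - M23 = -4a*b23.
Here tr M = 21239/15625, so a^2 = (1 + tr M)/4 = 9216/15625 and a = ±96/125. Taking a = 96/125: M21 - M12 = 27648/15625, M13 - M31 = 8064/15625, M32 - M23 = 10752/15625, giving b12 = -72/125, b13 = 21/125, b23 = -28/125, i.e. R = 96/125 - 72/125*e12 + 21/125*e13 - 28/125*e23.
Its e12 coefficient is negative, so report the other preimage -R.
Answer: -96/125 + 72/125*e12 - 21/125*e13 + 28/125*e23. Uniqueness: Spin(3) -> SO(3) maps R and -R to the same rotation of trace 21239/15625; fixing the sign of the e12 coefficient removes the ambiguity.


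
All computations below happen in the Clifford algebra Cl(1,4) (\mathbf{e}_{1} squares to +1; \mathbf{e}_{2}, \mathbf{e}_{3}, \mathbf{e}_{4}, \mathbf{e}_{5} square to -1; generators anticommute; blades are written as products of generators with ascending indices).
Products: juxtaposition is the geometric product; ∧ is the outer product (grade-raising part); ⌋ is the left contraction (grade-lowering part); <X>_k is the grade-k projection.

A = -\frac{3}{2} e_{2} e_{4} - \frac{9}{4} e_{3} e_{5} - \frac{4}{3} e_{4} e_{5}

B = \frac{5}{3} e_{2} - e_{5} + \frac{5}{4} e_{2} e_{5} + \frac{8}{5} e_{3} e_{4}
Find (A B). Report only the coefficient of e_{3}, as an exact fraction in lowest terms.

step 1: -\frac{9}{4} e_{3} - \frac{23}{6} e_{4} + \frac{33}{80} e_{2} e_{3} + \frac{5}{3} e_{2} e_{4} - \frac{32}{15} e_{3} e_{5} + \frac{69}{40} e_{4} e_{5} - \frac{15}{4} e_{2} e_{3} e_{5} - \frac{13}{18} e_{2} e_{4} e_{5}
Answer: -\frac{9}{4}


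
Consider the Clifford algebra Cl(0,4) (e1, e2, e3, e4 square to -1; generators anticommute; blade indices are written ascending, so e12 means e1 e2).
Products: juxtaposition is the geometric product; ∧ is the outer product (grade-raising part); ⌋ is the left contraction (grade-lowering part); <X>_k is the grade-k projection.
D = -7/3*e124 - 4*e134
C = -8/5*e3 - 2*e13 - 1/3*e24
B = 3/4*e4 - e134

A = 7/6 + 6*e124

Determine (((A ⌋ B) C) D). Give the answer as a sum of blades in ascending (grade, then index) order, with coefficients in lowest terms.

step 1: 7/8*e4 - 7/6*e134
step 2: -7/24*e2 - 7/3*e4 + 28/15*e14 + 7/5*e34 - 7/18*e123 - 7/4*e134
step 3: 7 + 28/5*e1 - 196/45*e2 - 112/15*e3 - 49/9*e12 - 28/3*e13 + 49/72*e14 + 49/12*e23 + 14/9*e24 - 49/54*e34 + 49/15*e123 - 7/6*e1234
Answer: 7 + 28/5*e1 - 196/45*e2 - 112/15*e3 - 49/9*e12 - 28/3*e13 + 49/72*e14 + 49/12*e23 + 14/9*e24 - 49/54*e34 + 49/15*e123 - 7/6*e1234


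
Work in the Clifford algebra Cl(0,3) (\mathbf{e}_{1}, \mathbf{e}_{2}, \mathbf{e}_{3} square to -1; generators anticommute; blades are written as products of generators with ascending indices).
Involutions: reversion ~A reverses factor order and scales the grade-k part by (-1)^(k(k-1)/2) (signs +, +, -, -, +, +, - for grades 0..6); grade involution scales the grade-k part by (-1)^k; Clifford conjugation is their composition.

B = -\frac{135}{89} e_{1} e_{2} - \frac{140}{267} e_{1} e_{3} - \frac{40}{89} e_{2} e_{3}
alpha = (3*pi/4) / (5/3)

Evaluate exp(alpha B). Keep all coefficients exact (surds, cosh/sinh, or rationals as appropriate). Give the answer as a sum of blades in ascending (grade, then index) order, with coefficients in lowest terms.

B^2 term by term: the squares give (-\frac{135}{89})^2*(e_{1} e_{2})^2 + (-\frac{140}{267})^2*(e_{1} e_{3})^2 + (-\frac{40}{89})^2*(e_{2} e_{3})^2 = \frac{18225}{7921}*(-1) + \frac{19600}{71289}*(-1) + \frac{1600}{7921}*(-1) = -\frac{25}{9} (each basis 2-blade squares to minus the product of its generators' squares); cross terms between blades sharing an index anticommute and cancel. So B^2 = -\frac{25}{9}.
B^2 = -\frac{25}{9} — since the square is negative, the closed form is circular: l = \frac{5}{3}, alpha*l = \frac{3 \pi}{4}, so exp(alpha B) = cos(\frac{3 \pi}{4}) + (sin(\frac{3 \pi}{4})/(\frac{5}{3}))*B = - \frac{\sqrt{2}}{2} + (\frac{3 \sqrt{2}}{10})*B.
Answer: - \frac{\sqrt{2}}{2} - \frac{81 \sqrt{2}}{178} e_{1} e_{2} - \frac{14 \sqrt{2}}{89} e_{1} e_{3} - \frac{12 \sqrt{2}}{89} e_{2} e_{3}


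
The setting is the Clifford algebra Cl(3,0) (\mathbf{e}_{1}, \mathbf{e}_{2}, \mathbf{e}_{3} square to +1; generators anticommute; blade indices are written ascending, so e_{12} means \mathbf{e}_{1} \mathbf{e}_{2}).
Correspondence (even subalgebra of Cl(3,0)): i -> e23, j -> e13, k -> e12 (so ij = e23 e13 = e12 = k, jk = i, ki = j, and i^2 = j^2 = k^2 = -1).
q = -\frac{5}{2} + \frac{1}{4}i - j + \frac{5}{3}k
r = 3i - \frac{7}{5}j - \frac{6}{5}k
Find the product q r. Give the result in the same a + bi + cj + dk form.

In blades: q = -\frac{5}{2} + \frac{5}{3} e_{12} - e_{13} + \frac{1}{4} e_{23}, r = -\frac{6}{5} e_{12} - \frac{7}{5} e_{13} + 3 e_{23}.
Distribute q over r term by term (generator squares from the signature, products reordered to ascending indices): (-\frac{5}{2})*r = 3 e_{12} + \frac{7}{2} e_{13} - \frac{15}{2} e_{23}; (\frac{5}{3} e_{12})*r = 2 + 5 e_{13} + \frac{7}{3} e_{23}; (-e_{13})*r = -\frac{7}{5} + 3 e_{12} + \frac{6}{5} e_{23}; (\frac{1}{4} e_{23})*r = -\frac{3}{4} - \frac{7}{20} e_{12} + \frac{3}{10} e_{13}.
Sum: -\frac{3}{20} + \frac{113}{20} e_{12} + \frac{44}{5} e_{13} - \frac{119}{30} e_{23}; translating back through the correspondence:
Answer: -\frac{3}{20} - \frac{119}{30}i + \frac{44}{5}j + \frac{113}{20}k


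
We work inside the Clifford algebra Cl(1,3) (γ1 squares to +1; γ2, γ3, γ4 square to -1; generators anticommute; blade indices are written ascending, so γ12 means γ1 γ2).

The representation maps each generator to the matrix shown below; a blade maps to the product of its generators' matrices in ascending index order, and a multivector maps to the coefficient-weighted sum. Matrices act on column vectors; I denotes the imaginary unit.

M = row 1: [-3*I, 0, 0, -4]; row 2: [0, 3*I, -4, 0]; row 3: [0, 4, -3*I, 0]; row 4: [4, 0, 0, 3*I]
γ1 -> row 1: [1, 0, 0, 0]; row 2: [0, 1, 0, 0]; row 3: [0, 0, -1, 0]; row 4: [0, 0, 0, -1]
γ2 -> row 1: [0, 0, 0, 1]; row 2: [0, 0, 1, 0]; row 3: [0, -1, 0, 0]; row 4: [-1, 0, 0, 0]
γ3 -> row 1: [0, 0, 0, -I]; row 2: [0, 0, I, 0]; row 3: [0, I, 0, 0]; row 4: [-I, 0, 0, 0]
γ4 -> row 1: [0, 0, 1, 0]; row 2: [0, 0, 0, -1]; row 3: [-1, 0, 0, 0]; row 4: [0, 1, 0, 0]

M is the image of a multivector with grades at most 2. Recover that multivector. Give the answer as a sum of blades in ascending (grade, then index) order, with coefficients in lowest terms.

Method: the blade images are trace-orthogonal — tr(rho(e_A) rho(e_B)^-1) = 4 if A = B and 0 otherwise — and rho(e_A)^-1 = (e_A)^2 * rho(e_A) with (e_A)^2 = +1 or -1, so the coefficient of e_A in the preimage is (e_A)^2 * tr(M rho(e_A))/4.
Nonzero projections over blades of grade <= 2: γ2: (γ2)^2 = -1, tr(M rho(γ2)) = 16, coefficient -4; γ23: (γ23)^2 = -1, tr(M rho(γ23)) = -12, coefficient 3. Every other blade of grade <= 2 projects to 0.
Answer: -4*γ2 + 3*γ23


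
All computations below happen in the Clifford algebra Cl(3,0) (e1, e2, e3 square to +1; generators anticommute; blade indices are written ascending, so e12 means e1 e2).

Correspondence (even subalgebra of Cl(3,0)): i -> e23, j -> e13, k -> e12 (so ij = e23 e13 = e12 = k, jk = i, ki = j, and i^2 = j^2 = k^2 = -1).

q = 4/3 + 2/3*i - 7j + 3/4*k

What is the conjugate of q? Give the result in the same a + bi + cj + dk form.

In blades: q = 4/3 + 3/4*e12 - 7*e13 + 2/3*e23.
Quaternion conjugation is reversion on the even subalgebra: the scalar is fixed and every grade-2 blade flips sign, giving 4/3 - 3/4*e12 + 7*e13 - 2/3*e23; translating back:
Answer: 4/3 - 2/3*i + 7j - 3/4*k


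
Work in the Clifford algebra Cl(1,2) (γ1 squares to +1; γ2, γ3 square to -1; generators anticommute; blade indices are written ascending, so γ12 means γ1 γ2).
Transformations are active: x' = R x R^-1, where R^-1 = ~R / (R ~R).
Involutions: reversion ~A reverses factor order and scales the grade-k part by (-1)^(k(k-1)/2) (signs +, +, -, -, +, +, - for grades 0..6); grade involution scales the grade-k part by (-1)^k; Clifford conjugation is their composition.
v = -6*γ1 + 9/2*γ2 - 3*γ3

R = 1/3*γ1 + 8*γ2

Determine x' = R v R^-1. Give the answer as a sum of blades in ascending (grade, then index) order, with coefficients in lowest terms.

~R = 1/3*γ1 + 8*γ2, and R ~R = -575/9, so R^-1 = ~R / (-575/9).
R v = -38 + 99/2*γ12 - γ13 - 24*γ23
Answer: 3678/575*γ1 + 5769/1150*γ2 + 3*γ3


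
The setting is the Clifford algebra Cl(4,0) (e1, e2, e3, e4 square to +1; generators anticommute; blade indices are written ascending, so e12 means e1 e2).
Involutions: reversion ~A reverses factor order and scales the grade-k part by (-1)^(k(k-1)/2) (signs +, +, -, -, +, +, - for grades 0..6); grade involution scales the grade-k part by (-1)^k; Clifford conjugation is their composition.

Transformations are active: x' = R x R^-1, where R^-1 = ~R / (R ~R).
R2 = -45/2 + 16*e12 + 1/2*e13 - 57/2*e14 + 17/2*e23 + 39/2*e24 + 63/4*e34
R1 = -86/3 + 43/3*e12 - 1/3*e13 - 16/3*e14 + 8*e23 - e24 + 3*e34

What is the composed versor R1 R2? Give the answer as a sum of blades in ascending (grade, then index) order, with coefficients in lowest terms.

Distribute over the grade parts of R1 (each basis-blade product reordered to ascending indices, repeated generators contracted through their squares):
<R1>_0 (= -86/3) R2 = 645 - 1376/3*e12 - 43/3*e13 + 817*e14 - 731/3*e23 - 559*e24 - 903/2*e34
<R1>_2 (= 43/3*e12 - 1/3*e13 - 16/3*e14 + 8*e23 - e24 + 3*e34) R2 = -5723/12 - 1099/6*e12 - 1/6*e13 + 1635/4*e14 - 473/4*e23 + 2677/6*e24 - 1465/6*e34 + 89/12*e1234
Summing the partial products and collecting blades:
Answer: 2017/12 - 3851/6*e12 - 29/2*e13 + 4903/4*e14 - 4343/12*e23 - 677/6*e24 - 2087/3*e34 + 89/12*e1234


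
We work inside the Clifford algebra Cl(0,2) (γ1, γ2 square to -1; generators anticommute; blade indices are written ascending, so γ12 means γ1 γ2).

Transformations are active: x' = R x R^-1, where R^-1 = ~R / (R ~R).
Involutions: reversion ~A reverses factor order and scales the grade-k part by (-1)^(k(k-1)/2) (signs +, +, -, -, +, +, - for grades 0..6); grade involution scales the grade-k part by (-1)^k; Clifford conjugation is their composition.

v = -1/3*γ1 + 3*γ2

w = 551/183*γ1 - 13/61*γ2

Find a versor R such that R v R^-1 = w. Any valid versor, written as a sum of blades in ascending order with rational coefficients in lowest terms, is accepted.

A norm check does it: q(v) = q(w) = -82/9, hence R = v + w = 490/183*γ1 + 170/61*γ2 realises the map — parallel part kept, (v - w)/2 negated, v carried to w.
Answer: 490/183*γ1 + 170/61*γ2


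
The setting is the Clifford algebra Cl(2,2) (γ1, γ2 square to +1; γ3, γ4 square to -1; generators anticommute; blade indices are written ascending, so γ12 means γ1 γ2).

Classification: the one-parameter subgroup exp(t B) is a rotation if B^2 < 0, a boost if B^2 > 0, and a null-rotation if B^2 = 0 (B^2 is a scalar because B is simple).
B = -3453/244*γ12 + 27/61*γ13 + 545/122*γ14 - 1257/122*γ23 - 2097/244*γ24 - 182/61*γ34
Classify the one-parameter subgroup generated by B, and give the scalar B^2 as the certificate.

B^2 term by term: the squares give (-3453/244)^2*(γ12)^2 + (27/61)^2*(γ13)^2 + (545/122)^2*(γ14)^2 + (-1257/122)^2*(γ23)^2 + (-2097/244)^2*(γ24)^2 + (-182/61)^2*(γ34)^2 = 11923209/59536*(-1) + 729/3721*(+1) + 297025/14884*(+1) + 1580049/14884*(+1) + 4397409/59536*(+1) + 33124/3721*(-1) = -9 (each basis 2-blade squares to minus the product of its generators' squares); cross terms between blades sharing an index anticommute and cancel; the commuting (index-disjoint) pairs give grade-4 terms 2*c*c'*(blade product), which cancel blade by blade — γ1234: 314223/3721 + 56619/7442 - 685065/7442 = 0 — confirming B is simple. So B^2 = -9.
Answer: rotation, certificate B^2 = -9. Check the certificate: B^2 = -9, and that sign is decisive whatever form B takes.


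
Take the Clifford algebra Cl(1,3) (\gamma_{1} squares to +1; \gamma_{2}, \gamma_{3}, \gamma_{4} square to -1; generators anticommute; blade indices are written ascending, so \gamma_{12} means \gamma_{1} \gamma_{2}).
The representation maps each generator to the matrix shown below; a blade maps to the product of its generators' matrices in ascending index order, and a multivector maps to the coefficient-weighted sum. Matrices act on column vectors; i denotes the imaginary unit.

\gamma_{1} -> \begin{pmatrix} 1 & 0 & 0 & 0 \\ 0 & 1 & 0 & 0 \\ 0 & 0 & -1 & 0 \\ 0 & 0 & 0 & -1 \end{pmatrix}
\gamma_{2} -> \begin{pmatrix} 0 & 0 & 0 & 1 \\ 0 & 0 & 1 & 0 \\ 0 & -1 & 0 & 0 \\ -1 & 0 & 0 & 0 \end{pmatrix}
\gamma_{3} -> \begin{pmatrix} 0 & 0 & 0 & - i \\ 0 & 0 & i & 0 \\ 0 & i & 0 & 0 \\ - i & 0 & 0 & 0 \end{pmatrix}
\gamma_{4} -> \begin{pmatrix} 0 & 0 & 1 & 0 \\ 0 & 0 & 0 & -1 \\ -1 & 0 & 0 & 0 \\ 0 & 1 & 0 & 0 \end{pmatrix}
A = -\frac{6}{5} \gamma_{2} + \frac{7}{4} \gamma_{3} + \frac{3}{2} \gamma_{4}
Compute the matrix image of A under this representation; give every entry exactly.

M = (-\frac{6}{5})*rho(\gamma_{2}) + (\frac{7}{4})*rho(\gamma_{3}) + (\frac{3}{2})*rho(\gamma_{4}), summed entrywise:
Answer: \begin{pmatrix} 0 & 0 & \frac{3}{2} & - \frac{6}{5} - \frac{7 i}{4} \\ 0 & 0 & - \frac{6}{5} + \frac{7 i}{4} & - \frac{3}{2} \\ - \frac{3}{2} & \frac{6}{5} + \frac{7 i}{4} & 0 & 0 \\ \frac{6}{5} - \frac{7 i}{4} & \frac{3}{2} & 0 & 0 \end{pmatrix}


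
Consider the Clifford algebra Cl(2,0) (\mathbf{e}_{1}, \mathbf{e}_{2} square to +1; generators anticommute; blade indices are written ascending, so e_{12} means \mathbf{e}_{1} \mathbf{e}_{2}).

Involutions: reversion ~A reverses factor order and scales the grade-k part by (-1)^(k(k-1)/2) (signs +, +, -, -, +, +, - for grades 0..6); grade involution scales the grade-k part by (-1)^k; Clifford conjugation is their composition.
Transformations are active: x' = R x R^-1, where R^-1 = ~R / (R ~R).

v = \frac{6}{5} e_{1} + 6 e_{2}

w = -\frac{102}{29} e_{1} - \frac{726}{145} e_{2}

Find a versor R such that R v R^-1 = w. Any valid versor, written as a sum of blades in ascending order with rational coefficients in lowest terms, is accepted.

Since q(v) = q(w) = \frac{936}{25}, the sum R = v + w = -\frac{336}{145} e_{1} + \frac{144}{145} e_{2} does the job whenever invertible.
Answer: -\frac{336}{145} e_{1} + \frac{144}{145} e_{2}


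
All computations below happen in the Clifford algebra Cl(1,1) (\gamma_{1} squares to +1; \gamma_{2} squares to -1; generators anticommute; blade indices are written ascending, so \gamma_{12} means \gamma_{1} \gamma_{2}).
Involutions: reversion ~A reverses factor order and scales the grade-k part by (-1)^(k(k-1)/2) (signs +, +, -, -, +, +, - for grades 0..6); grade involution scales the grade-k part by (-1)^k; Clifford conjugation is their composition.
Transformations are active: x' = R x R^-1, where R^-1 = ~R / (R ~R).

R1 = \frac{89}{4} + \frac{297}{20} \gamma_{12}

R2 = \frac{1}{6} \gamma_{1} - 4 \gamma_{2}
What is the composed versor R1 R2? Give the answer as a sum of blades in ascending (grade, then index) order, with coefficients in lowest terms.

Distribute over the terms of R1 (each basis-blade product reordered to ascending indices, repeated generators contracted through their squares):
(\frac{89}{4}) R2 = \frac{89}{24} \gamma_{1} - 89 \gamma_{2}
(\frac{297}{20} \gamma_{12}) R2 = \frac{297}{5} \gamma_{1} - \frac{99}{40} \gamma_{2}
Summing the partial products and collecting blades:
Answer: \frac{7573}{120} \gamma_{1} - \frac{3659}{40} \gamma_{2}


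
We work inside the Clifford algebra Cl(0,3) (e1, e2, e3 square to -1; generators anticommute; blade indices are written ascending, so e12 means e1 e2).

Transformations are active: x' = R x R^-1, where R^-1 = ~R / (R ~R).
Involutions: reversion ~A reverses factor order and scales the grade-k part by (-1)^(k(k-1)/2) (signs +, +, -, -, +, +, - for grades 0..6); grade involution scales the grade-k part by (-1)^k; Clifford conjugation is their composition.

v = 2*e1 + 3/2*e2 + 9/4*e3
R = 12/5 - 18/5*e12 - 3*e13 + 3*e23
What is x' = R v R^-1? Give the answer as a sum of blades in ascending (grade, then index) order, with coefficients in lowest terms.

~R = 12/5 + 18/5*e12 + 3*e13 - 3*e23, and R ~R = 918/25, so R^-1 = ~R / (918/25).
R v = 339/20*e1 - 207/20*e2 + 39/10*e3 + 12/5*e123
Answer: 31/51*e1 - 251/102*e2 - 451/204*e3


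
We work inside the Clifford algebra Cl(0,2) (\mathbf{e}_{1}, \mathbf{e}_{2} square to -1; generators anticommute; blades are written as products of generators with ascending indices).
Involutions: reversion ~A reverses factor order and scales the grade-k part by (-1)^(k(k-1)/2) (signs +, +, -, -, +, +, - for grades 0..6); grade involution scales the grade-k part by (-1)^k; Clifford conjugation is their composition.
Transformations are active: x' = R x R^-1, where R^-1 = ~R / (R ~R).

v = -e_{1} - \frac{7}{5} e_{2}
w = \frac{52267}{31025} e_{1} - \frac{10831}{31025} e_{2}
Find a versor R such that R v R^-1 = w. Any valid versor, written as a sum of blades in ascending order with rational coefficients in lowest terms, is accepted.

A norm check does it: q(v) = q(w) = -\frac{74}{25}, hence R = v + w = \frac{21242}{31025} e_{1} - \frac{54266}{31025} e_{2} realises the map — parallel part kept, (v - w)/2 negated, v carried to w.
Answer: \frac{21242}{31025} e_{1} - \frac{54266}{31025} e_{2}


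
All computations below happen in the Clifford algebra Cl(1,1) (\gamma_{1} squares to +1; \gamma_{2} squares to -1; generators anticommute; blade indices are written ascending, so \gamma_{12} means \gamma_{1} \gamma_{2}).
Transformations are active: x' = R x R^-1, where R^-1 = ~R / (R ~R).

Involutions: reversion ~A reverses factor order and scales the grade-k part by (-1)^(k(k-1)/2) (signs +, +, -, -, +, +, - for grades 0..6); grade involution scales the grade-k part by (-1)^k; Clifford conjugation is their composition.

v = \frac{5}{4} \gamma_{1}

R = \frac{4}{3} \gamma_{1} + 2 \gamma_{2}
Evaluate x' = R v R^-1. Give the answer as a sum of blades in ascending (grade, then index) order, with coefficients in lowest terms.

~R = \frac{4}{3} \gamma_{1} + 2 \gamma_{2}, and R ~R = -\frac{20}{9}, so R^-1 = ~R / (-\frac{20}{9}).
R v = \frac{5}{3} - \frac{5}{2} \gamma_{12}
Answer: -\frac{13}{4} \gamma_{1} - 3 \gamma_{2}


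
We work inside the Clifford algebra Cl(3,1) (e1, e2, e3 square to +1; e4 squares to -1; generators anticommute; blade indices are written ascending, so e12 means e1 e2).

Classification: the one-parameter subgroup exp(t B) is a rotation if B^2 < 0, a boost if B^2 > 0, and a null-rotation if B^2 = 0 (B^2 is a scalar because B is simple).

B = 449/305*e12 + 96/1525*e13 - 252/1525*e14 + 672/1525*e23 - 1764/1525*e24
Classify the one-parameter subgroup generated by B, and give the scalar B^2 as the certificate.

B^2 term by term: the squares give (449/305)^2*(e12)^2 + (96/1525)^2*(e13)^2 + (-252/1525)^2*(e14)^2 + (672/1525)^2*(e23)^2 + (-1764/1525)^2*(e24)^2 = 201601/93025*(-1) + 9216/2325625*(-1) + 63504/2325625*(+1) + 451584/2325625*(-1) + 3111696/2325625*(+1) = -1 (each basis 2-blade squares to minus the product of its generators' squares); cross terms between blades sharing an index anticommute and cancel; the commuting (index-disjoint) pairs give grade-4 terms 2*c*c'*(blade product), which cancel blade by blade — e1234: 338688/2325625 - 338688/2325625 = 0 — confirming B is simple. So B^2 = -1.
Answer: rotation, certificate B^2 = -1. Because -1 is invariant under every versor sandwich, the classification follows from its sign alone.
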